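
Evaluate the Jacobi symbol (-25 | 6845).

First reduce: -25 ≡ 6820 (mod 6845).
Pull out 2^2: since 6845 ≡ 5 (mod 8), (2/6845) = -1, so (2/6845)^2 = +1.
Reciprocity: 1705 ≡ 1 and 6845 ≡ 1 (mod 4), so (1705/6845) = +(6845/1705).
Reduce top mod 1705: now compute (25/1705).
Reciprocity: 25 ≡ 1 and 1705 ≡ 1 (mod 4), so (25/1705) = +(1705/25).
Reduce top mod 25: now compute (5/25).
Reciprocity: 5 ≡ 1 and 25 ≡ 1 (mod 4), so (5/25) = +(25/5).
Reduce top mod 5: now compute (0/5).
Top reduces to 0: gcd > 1, so the symbol is 0.

0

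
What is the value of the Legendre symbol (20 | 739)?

1

Euler's criterion: (20/739) ≡ 20^369 (mod 739).
20^2 ≡ 400 (mod 739)
20^4 ≡ 376 (mod 739)
20^8 ≡ 227 (mod 739)
20^16 ≡ 538 (mod 739)
20^32 ≡ 495 (mod 739)
20^64 ≡ 416 (mod 739)
20^128 ≡ 130 (mod 739)
20^256 ≡ 642 (mod 739)
20^369 = 20^(256+64+32+16+1) ≡ 1 (mod 739).
Result is 1, so (20/739) = 1.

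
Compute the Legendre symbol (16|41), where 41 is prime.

1

Pull out 2^4: since 41 ≡ 1 (mod 8), (2/41) = +1, so (2/41)^4 = +1.
Reached (1/41) = 1. Collecting the sign flips along the way, the symbol is +1.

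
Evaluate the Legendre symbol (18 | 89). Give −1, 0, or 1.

1

Pull out 2: since 89 ≡ 1 (mod 8), (2/89) = +1.
Reciprocity: 9 ≡ 1 and 89 ≡ 1 (mod 4), so (9/89) = +(89/9).
Reduce top mod 9: now compute (8/9).
Pull out 2^3: since 9 ≡ 1 (mod 8), (2/9) = +1, so (2/9)^3 = +1.
Reached (1/9) = 1. Collecting the sign flips along the way, the symbol is +1.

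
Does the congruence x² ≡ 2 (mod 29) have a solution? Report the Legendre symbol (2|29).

Euler's criterion: (2/29) ≡ 2^14 (mod 29).
2^2 ≡ 4 (mod 29)
2^4 ≡ 16 (mod 29)
2^8 ≡ 24 (mod 29)
2^14 = 2^(8+4+2) ≡ 28 (mod 29).
Result is 28 ≡ −1, so (2/29) = −1.

-1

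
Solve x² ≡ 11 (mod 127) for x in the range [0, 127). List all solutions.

Since 127 ≡ 3 (mod 4), a square root of 11 is 11^((127+1)/4) = 11^32 mod 127.
Repeated squaring: 11^2≡121, 11^4≡36, 11^8≡26, 11^16≡41, 11^32≡30 (mod 127).
11^32 = 11^(32) ≡ 30 (mod 127).
Check: 30² = 900 ≡ 11 (mod 127). The two roots are 30 and 97.

30, 97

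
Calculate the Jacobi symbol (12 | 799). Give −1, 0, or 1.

-1

Pull out 2^2: since 799 ≡ 7 (mod 8), (2/799) = +1, so (2/799)^2 = +1.
Reciprocity: 3 ≡ 3 and 799 ≡ 3 (mod 4), so (3/799) = −(799/3).
Reduce top mod 3: now compute (1/3).
Reached (1/3) = 1. Collecting the sign flips along the way, the symbol is -1.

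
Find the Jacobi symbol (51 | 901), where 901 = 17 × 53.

Reciprocity: 51 ≡ 3 and 901 ≡ 1 (mod 4), so (51/901) = +(901/51).
Reduce top mod 51: now compute (34/51).
Pull out 2: since 51 ≡ 3 (mod 8), (2/51) = -1.
Reciprocity: 17 ≡ 1 and 51 ≡ 3 (mod 4), so (17/51) = +(51/17).
Reduce top mod 17: now compute (0/17).
Top reduces to 0: gcd > 1, so the symbol is 0.

0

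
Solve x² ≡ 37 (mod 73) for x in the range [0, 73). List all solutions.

16, 57

73 ≡ 1 (mod 4), so we find a root by search.
Trying successive values, 16² = 256 ≡ 37 (mod 73). The other root is 73 − 16 = 57.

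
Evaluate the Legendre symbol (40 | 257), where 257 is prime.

-1

Pull out 2^3: since 257 ≡ 1 (mod 8), (2/257) = +1, so (2/257)^3 = +1.
Reciprocity: 5 ≡ 1 and 257 ≡ 1 (mod 4), so (5/257) = +(257/5).
Reduce top mod 5: now compute (2/5).
Pull out 2: since 5 ≡ 5 (mod 8), (2/5) = -1.
Reached (1/5) = 1. Collecting the sign flips along the way, the symbol is -1.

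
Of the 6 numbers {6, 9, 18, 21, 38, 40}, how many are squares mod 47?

4

(6/47) = +1 → QR.
(9/47) = +1 → QR.
(18/47) = +1 → QR.
(21/47) = +1 → QR.
(38/47) = -1 → non-residue.
(40/47) = -1 → non-residue.
Total quadratic residues among the 6: 4.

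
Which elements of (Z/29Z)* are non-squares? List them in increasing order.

Square k = 1,…,14 (k and 29−k give the same square):
1²=1, 2²=4, 3²=9, 4²=16, 5²=25, 6²≡7, 7²≡20, 8²≡6, 9²≡23, 10²≡13, 11²≡5, 12²≡28, 13²≡24, 14²≡22 (mod 29).
The residues are {1, 4, 5, 6, 7, 9, 13, 16, 20, 22, 23, 24, 25, 28}; the non-residues are the remaining 14 nonzero classes.

2 3 8 10 11 12 14 15 17 18 19 21 26 27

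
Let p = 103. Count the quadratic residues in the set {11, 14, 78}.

1

(11/103) = -1 → non-residue.
(14/103) = +1 → QR.
(78/103) = -1 → non-residue.
Total quadratic residues among the 3: 1.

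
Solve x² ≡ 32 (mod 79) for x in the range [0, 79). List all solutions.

Since 79 ≡ 3 (mod 4), a square root of 32 is 32^((79+1)/4) = 32^20 mod 79.
Repeated squaring: 32^2≡76, 32^4≡9, 32^8≡2, 32^16≡4 (mod 79).
32^20 = 32^(16+4) ≡ 36 (mod 79).
Check: 36² = 1296 ≡ 32 (mod 79). The two roots are 36 and 43.

36, 43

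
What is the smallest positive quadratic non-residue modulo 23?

(2/23) = +1, so 2 is a residue.
(3/23) = +1, so 3 is a residue.
(4/23) = +1, so 4 is a residue.
(5/23) = −1, so 5 is the smallest positive non-residue mod 23.

5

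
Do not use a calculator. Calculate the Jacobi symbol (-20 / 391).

First reduce: -20 ≡ 371 (mod 391).
Reciprocity: 371 ≡ 3 and 391 ≡ 3 (mod 4), so (371/391) = −(391/371).
Reduce top mod 371: now compute (20/371).
Pull out 2^2: since 371 ≡ 3 (mod 8), (2/371) = -1, so (2/371)^2 = +1.
Reciprocity: 5 ≡ 1 and 371 ≡ 3 (mod 4), so (5/371) = +(371/5).
Reduce top mod 5: now compute (1/5).
Reached (1/5) = 1. Collecting the sign flips along the way, the symbol is -1.

-1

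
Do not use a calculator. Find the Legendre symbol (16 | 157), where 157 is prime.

1

Pull out 2^4: since 157 ≡ 5 (mod 8), (2/157) = -1, so (2/157)^4 = +1.
Reached (1/157) = 1. Collecting the sign flips along the way, the symbol is +1.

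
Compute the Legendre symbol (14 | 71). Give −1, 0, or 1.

-1

Pull out 2: since 71 ≡ 7 (mod 8), (2/71) = +1.
Reciprocity: 7 ≡ 3 and 71 ≡ 3 (mod 4), so (7/71) = −(71/7).
Reduce top mod 7: now compute (1/7).
Reached (1/7) = 1. Collecting the sign flips along the way, the symbol is -1.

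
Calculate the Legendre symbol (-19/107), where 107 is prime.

-1

Euler's criterion: (-19/107) ≡ 88^53 (mod 107).
88^2 ≡ 40 (mod 107)
88^4 ≡ 102 (mod 107)
88^8 ≡ 25 (mod 107)
88^16 ≡ 90 (mod 107)
88^32 ≡ 75 (mod 107)
88^53 = 88^(32+16+4+1) ≡ 106 (mod 107).
Result is 106 ≡ −1, so (-19/107) = −1.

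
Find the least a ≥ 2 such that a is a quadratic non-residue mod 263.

(2/263) = +1, so 2 is a residue.
(3/263) = +1, so 3 is a residue.
(4/263) = +1, so 4 is a residue.
(5/263) = −1, so 5 is the smallest positive non-residue mod 263.

5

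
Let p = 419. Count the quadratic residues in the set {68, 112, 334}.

2

(68/419) = -1 → non-residue.
(112/419) = +1 → QR.
(334/419) = +1 → QR.
Total quadratic residues among the 3: 2.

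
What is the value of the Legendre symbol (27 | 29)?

-1

Reciprocity: 27 ≡ 3 and 29 ≡ 1 (mod 4), so (27/29) = +(29/27).
Reduce top mod 27: now compute (2/27).
Pull out 2: since 27 ≡ 3 (mod 8), (2/27) = -1.
Reached (1/27) = 1. Collecting the sign flips along the way, the symbol is -1.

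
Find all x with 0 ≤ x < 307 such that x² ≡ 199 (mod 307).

Since 307 ≡ 3 (mod 4), a square root of 199 is 199^((307+1)/4) = 199^77 mod 307.
Repeated squaring: 199^2≡305, 199^4≡4, 199^8≡16, 199^16≡256, 199^32≡145, 199^64≡149 (mod 307).
199^77 = 199^(64+8+4+1) ≡ 97 (mod 307).
Check: 97² = 9409 ≡ 199 (mod 307). The two roots are 97 and 210.

97, 210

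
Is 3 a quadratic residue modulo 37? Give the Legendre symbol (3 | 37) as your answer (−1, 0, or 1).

Reciprocity: 3 ≡ 3 and 37 ≡ 1 (mod 4), so (3/37) = +(37/3).
Reduce top mod 3: now compute (1/3).
Reached (1/3) = 1. Collecting the sign flips along the way, the symbol is +1.

1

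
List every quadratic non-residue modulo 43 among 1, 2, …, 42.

2 3 5 7 8 12 18 19 20 22 26 27 28 29 30 32 33 34 37 39 42

Square k = 1,…,21 (k and 43−k give the same square):
1²=1, 2²=4, 3²=9, 4²=16, 5²=25, 6²=36, 7²≡6, 8²≡21, 9²≡38, 10²≡14, 11²≡35, 12²≡15, 13²≡40, 14²≡24, 15²≡10, 16²≡41, 17²≡31, 18²≡23, 19²≡17, 20²≡13, 21²≡11 (mod 43).
The residues are {1, 4, 6, 9, 10, 11, 13, 14, 15, 16, 17, 21, 23, 24, 25, 31, 35, 36, 38, 40, 41}; the non-residues are the remaining 21 nonzero classes.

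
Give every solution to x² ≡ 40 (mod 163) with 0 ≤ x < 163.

23, 140

Since 163 ≡ 3 (mod 4), a square root of 40 is 40^((163+1)/4) = 40^41 mod 163.
Repeated squaring: 40^2≡133, 40^4≡85, 40^8≡53, 40^16≡38, 40^32≡140 (mod 163).
40^41 = 40^(32+8+1) ≡ 140 (mod 163).
Check: 140² = 19600 ≡ 40 (mod 163). The two roots are 23 and 140.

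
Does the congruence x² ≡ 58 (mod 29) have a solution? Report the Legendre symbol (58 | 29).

First reduce: 58 ≡ 0 (mod 29).
Top reduces to 0: gcd > 1, so the symbol is 0.

0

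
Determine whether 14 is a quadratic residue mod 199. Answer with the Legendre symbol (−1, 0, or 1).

Pull out 2: since 199 ≡ 7 (mod 8), (2/199) = +1.
Reciprocity: 7 ≡ 3 and 199 ≡ 3 (mod 4), so (7/199) = −(199/7).
Reduce top mod 7: now compute (3/7).
Reciprocity: 3 ≡ 3 and 7 ≡ 3 (mod 4), so (3/7) = −(7/3).
Reduce top mod 3: now compute (1/3).
Reached (1/3) = 1. Collecting the sign flips along the way, the symbol is +1.

1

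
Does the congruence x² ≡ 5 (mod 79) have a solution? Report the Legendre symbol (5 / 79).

Reciprocity: 5 ≡ 1 and 79 ≡ 3 (mod 4), so (5/79) = +(79/5).
Reduce top mod 5: now compute (4/5).
Pull out 2^2: since 5 ≡ 5 (mod 8), (2/5) = -1, so (2/5)^2 = +1.
Reached (1/5) = 1. Collecting the sign flips along the way, the symbol is +1.

1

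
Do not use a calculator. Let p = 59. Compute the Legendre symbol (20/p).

Pull out 2^2: since 59 ≡ 3 (mod 8), (2/59) = -1, so (2/59)^2 = +1.
Reciprocity: 5 ≡ 1 and 59 ≡ 3 (mod 4), so (5/59) = +(59/5).
Reduce top mod 5: now compute (4/5).
Pull out 2^2: since 5 ≡ 5 (mod 8), (2/5) = -1, so (2/5)^2 = +1.
Reached (1/5) = 1. Collecting the sign flips along the way, the symbol is +1.

1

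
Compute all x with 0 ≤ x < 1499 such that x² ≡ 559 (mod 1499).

Since 1499 ≡ 3 (mod 4), a square root of 559 is 559^((1499+1)/4) = 559^375 mod 1499.
Repeated squaring: 559^2≡689, 559^4≡1037, 559^8≡586, 559^16≡125, 559^32≡635, 559^64≡1493, 559^128≡36, 559^256≡1296 (mod 1499).
559^375 = 559^(256+64+32+16+4+2+1) ≡ 604 (mod 1499).
Check: 604² = 364816 ≡ 559 (mod 1499). The two roots are 604 and 895.

604, 895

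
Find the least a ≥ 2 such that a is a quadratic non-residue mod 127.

(2/127) = +1, so 2 is a residue.
(3/127) = −1, so 3 is the smallest positive non-residue mod 127.

3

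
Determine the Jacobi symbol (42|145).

-1

Pull out 2: since 145 ≡ 1 (mod 8), (2/145) = +1.
Reciprocity: 21 ≡ 1 and 145 ≡ 1 (mod 4), so (21/145) = +(145/21).
Reduce top mod 21: now compute (19/21).
Reciprocity: 19 ≡ 3 and 21 ≡ 1 (mod 4), so (19/21) = +(21/19).
Reduce top mod 19: now compute (2/19).
Pull out 2: since 19 ≡ 3 (mod 8), (2/19) = -1.
Reached (1/19) = 1. Collecting the sign flips along the way, the symbol is -1.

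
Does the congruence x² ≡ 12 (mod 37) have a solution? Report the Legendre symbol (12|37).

1

Euler's criterion: (12/37) ≡ 12^18 (mod 37).
12^2 ≡ 33 (mod 37)
12^4 ≡ 16 (mod 37)
12^8 ≡ 34 (mod 37)
12^16 ≡ 9 (mod 37)
12^18 = 12^(16+2) ≡ 1 (mod 37).
Result is 1, so (12/37) = 1.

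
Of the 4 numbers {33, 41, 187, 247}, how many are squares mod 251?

(33/251) = -1 → non-residue.
(41/251) = +1 → QR.
(187/251) = -1 → non-residue.
(247/251) = -1 → non-residue.
Total quadratic residues among the 4: 1.

1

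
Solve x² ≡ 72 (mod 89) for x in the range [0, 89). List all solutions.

89 ≡ 1 (mod 4), so we find a root by search.
Trying successive values, 28² = 784 ≡ 72 (mod 89). The other root is 89 − 28 = 61.

28, 61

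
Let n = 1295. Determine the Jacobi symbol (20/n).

Pull out 2^2: since 1295 ≡ 7 (mod 8), (2/1295) = +1, so (2/1295)^2 = +1.
Reciprocity: 5 ≡ 1 and 1295 ≡ 3 (mod 4), so (5/1295) = +(1295/5).
Reduce top mod 5: now compute (0/5).
Top reduces to 0: gcd > 1, so the symbol is 0.

0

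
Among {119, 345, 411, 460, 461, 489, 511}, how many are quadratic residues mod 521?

5

(119/521) = +1 → QR.
(345/521) = +1 → QR.
(411/521) = +1 → QR.
(460/521) = -1 → non-residue.
(461/521) = -1 → non-residue.
(489/521) = +1 → QR.
(511/521) = +1 → QR.
Total quadratic residues among the 7: 5.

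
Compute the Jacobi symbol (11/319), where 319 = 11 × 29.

Reciprocity: 11 ≡ 3 and 319 ≡ 3 (mod 4), so (11/319) = −(319/11).
Reduce top mod 11: now compute (0/11).
Top reduces to 0: gcd > 1, so the symbol is 0.

0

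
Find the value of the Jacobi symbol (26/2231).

Pull out 2: since 2231 ≡ 7 (mod 8), (2/2231) = +1.
Reciprocity: 13 ≡ 1 and 2231 ≡ 3 (mod 4), so (13/2231) = +(2231/13).
Reduce top mod 13: now compute (8/13).
Pull out 2^3: since 13 ≡ 5 (mod 8), (2/13) = -1, so (2/13)^3 = -1.
Reached (1/13) = 1. Collecting the sign flips along the way, the symbol is -1.

-1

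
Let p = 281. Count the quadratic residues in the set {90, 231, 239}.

(90/281) = +1 → QR.
(231/281) = +1 → QR.
(239/281) = -1 → non-residue.
Total quadratic residues among the 3: 2.

2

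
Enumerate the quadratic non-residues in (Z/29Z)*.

2, 3, 8, 10, 11, 12, 14, 15, 17, 18, 19, 21, 26, 27

Square k = 1,…,14 (k and 29−k give the same square):
1²=1, 2²=4, 3²=9, 4²=16, 5²=25, 6²≡7, 7²≡20, 8²≡6, 9²≡23, 10²≡13, 11²≡5, 12²≡28, 13²≡24, 14²≡22 (mod 29).
The residues are {1, 4, 5, 6, 7, 9, 13, 16, 20, 22, 23, 24, 25, 28}; the non-residues are the remaining 14 nonzero classes.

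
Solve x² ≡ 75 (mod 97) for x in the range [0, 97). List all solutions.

97 ≡ 1 (mod 4), so we find a root by search.
Trying successive values, 47² = 2209 ≡ 75 (mod 97). The other root is 97 − 47 = 50.

47, 50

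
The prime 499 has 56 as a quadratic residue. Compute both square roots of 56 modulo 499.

183, 316

Since 499 ≡ 3 (mod 4), a square root of 56 is 56^((499+1)/4) = 56^125 mod 499.
Repeated squaring: 56^2≡142, 56^4≡204, 56^8≡199, 56^16≡180, 56^32≡464, 56^64≡227 (mod 499).
56^125 = 56^(64+32+16+8+4+1) ≡ 183 (mod 499).
Check: 183² = 33489 ≡ 56 (mod 499). The two roots are 183 and 316.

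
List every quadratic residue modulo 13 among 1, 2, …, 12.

Square k = 1,…,6 (k and 13−k give the same square):
1²=1, 2²=4, 3²=9, 4²≡3, 5²≡12, 6²≡10 (mod 13).
So the quadratic residues mod 13 are {1, 3, 4, 9, 10, 12}.

1, 3, 4, 9, 10, 12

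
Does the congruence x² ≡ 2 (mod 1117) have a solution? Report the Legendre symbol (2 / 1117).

-1

Pull out 2: since 1117 ≡ 5 (mod 8), (2/1117) = -1.
Reached (1/1117) = 1. Collecting the sign flips along the way, the symbol is -1.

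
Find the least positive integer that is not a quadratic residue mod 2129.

(2/2129) = +1, so 2 is a residue.
(3/2129) = −1, so 3 is the smallest positive non-residue mod 2129.

3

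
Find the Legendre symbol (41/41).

0

First reduce: 41 ≡ 0 (mod 41).
Top reduces to 0: gcd > 1, so the symbol is 0.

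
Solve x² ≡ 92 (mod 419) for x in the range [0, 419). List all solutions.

55, 364

Since 419 ≡ 3 (mod 4), a square root of 92 is 92^((419+1)/4) = 92^105 mod 419.
Repeated squaring: 92^2≡84, 92^4≡352, 92^8≡299, 92^16≡154, 92^32≡252, 92^64≡235 (mod 419).
92^105 = 92^(64+32+8+1) ≡ 364 (mod 419).
Check: 364² = 132496 ≡ 92 (mod 419). The two roots are 55 and 364.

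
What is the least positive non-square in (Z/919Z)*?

3

(2/919) = +1, so 2 is a residue.
(3/919) = −1, so 3 is the smallest positive non-residue mod 919.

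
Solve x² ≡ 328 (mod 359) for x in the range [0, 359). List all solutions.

Since 359 ≡ 3 (mod 4), a square root of 328 is 328^((359+1)/4) = 328^90 mod 359.
Repeated squaring: 328^2≡243, 328^4≡173, 328^8≡132, 328^16≡192, 328^32≡246, 328^64≡204 (mod 359).
328^90 = 328^(64+16+8+2) ≡ 317 (mod 359).
Check: 317² = 100489 ≡ 328 (mod 359). The two roots are 42 and 317.

42, 317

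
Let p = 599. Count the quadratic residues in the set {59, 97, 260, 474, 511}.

2

(59/599) = -1 → non-residue.
(97/599) = -1 → non-residue.
(260/599) = +1 → QR.
(474/599) = -1 → non-residue.
(511/599) = +1 → QR.
Total quadratic residues among the 5: 2.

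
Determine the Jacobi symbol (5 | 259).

1

Reciprocity: 5 ≡ 1 and 259 ≡ 3 (mod 4), so (5/259) = +(259/5).
Reduce top mod 5: now compute (4/5).
Pull out 2^2: since 5 ≡ 5 (mod 8), (2/5) = -1, so (2/5)^2 = +1.
Reached (1/5) = 1. Collecting the sign flips along the way, the symbol is +1.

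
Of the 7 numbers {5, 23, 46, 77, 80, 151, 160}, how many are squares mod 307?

(5/307) = -1 → non-residue.
(23/307) = -1 → non-residue.
(46/307) = +1 → QR.
(77/307) = +1 → QR.
(80/307) = -1 → non-residue.
(151/307) = -1 → non-residue.
(160/307) = +1 → QR.
Total quadratic residues among the 7: 3.

3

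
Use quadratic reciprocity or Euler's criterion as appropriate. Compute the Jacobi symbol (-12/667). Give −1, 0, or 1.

1

First reduce: -12 ≡ 655 (mod 667).
Reciprocity: 655 ≡ 3 and 667 ≡ 3 (mod 4), so (655/667) = −(667/655).
Reduce top mod 655: now compute (12/655).
Pull out 2^2: since 655 ≡ 7 (mod 8), (2/655) = +1, so (2/655)^2 = +1.
Reciprocity: 3 ≡ 3 and 655 ≡ 3 (mod 4), so (3/655) = −(655/3).
Reduce top mod 3: now compute (1/3).
Reached (1/3) = 1. Collecting the sign flips along the way, the symbol is +1.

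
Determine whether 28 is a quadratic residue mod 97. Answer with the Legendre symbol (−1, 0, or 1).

-1

Pull out 2^2: since 97 ≡ 1 (mod 8), (2/97) = +1, so (2/97)^2 = +1.
Reciprocity: 7 ≡ 3 and 97 ≡ 1 (mod 4), so (7/97) = +(97/7).
Reduce top mod 7: now compute (6/7).
Pull out 2: since 7 ≡ 7 (mod 8), (2/7) = +1.
Reciprocity: 3 ≡ 3 and 7 ≡ 3 (mod 4), so (3/7) = −(7/3).
Reduce top mod 3: now compute (1/3).
Reached (1/3) = 1. Collecting the sign flips along the way, the symbol is -1.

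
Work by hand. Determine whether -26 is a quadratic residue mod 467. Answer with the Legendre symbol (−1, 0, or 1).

1

First reduce: -26 ≡ 441 (mod 467).
Reciprocity: 441 ≡ 1 and 467 ≡ 3 (mod 4), so (441/467) = +(467/441).
Reduce top mod 441: now compute (26/441).
Pull out 2: since 441 ≡ 1 (mod 8), (2/441) = +1.
Reciprocity: 13 ≡ 1 and 441 ≡ 1 (mod 4), so (13/441) = +(441/13).
Reduce top mod 13: now compute (12/13).
Pull out 2^2: since 13 ≡ 5 (mod 8), (2/13) = -1, so (2/13)^2 = +1.
Reciprocity: 3 ≡ 3 and 13 ≡ 1 (mod 4), so (3/13) = +(13/3).
Reduce top mod 3: now compute (1/3).
Reached (1/3) = 1. Collecting the sign flips along the way, the symbol is +1.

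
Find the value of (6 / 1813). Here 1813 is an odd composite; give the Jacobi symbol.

-1

Pull out 2: since 1813 ≡ 5 (mod 8), (2/1813) = -1.
Reciprocity: 3 ≡ 3 and 1813 ≡ 1 (mod 4), so (3/1813) = +(1813/3).
Reduce top mod 3: now compute (1/3).
Reached (1/3) = 1. Collecting the sign flips along the way, the symbol is -1.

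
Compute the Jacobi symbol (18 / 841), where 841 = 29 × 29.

Pull out 2: since 841 ≡ 1 (mod 8), (2/841) = +1.
Reciprocity: 9 ≡ 1 and 841 ≡ 1 (mod 4), so (9/841) = +(841/9).
Reduce top mod 9: now compute (4/9).
Pull out 2^2: since 9 ≡ 1 (mod 8), (2/9) = +1, so (2/9)^2 = +1.
Reached (1/9) = 1. Collecting the sign flips along the way, the symbol is +1.

1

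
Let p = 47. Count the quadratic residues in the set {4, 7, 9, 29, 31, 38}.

3

(4/47) = +1 → QR.
(7/47) = +1 → QR.
(9/47) = +1 → QR.
(29/47) = -1 → non-residue.
(31/47) = -1 → non-residue.
(38/47) = -1 → non-residue.
Total quadratic residues among the 6: 3.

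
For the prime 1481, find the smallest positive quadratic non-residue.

3

(2/1481) = +1, so 2 is a residue.
(3/1481) = −1, so 3 is the smallest positive non-residue mod 1481.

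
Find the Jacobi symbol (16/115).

1

Pull out 2^4: since 115 ≡ 3 (mod 8), (2/115) = -1, so (2/115)^4 = +1.
Reached (1/115) = 1. Collecting the sign flips along the way, the symbol is +1.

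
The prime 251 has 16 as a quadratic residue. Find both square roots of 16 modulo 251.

4, 247

Since 251 ≡ 3 (mod 4), a square root of 16 is 16^((251+1)/4) = 16^63 mod 251.
Repeated squaring: 16^2≡5, 16^4≡25, 16^8≡123, 16^16≡69, 16^32≡243 (mod 251).
16^63 = 16^(32+16+8+4+2+1) ≡ 4 (mod 251).
Check: 4² = 16 ≡ 16 (mod 251). The two roots are 4 and 247.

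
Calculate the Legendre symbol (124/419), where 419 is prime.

Pull out 2^2: since 419 ≡ 3 (mod 8), (2/419) = -1, so (2/419)^2 = +1.
Reciprocity: 31 ≡ 3 and 419 ≡ 3 (mod 4), so (31/419) = −(419/31).
Reduce top mod 31: now compute (16/31).
Pull out 2^4: since 31 ≡ 7 (mod 8), (2/31) = +1, so (2/31)^4 = +1.
Reached (1/31) = 1. Collecting the sign flips along the way, the symbol is -1.

-1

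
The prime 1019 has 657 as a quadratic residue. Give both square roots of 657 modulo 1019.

206, 813

Since 1019 ≡ 3 (mod 4), a square root of 657 is 657^((1019+1)/4) = 657^255 mod 1019.
Repeated squaring: 657^2≡612, 657^4≡571, 657^8≡980, 657^16≡502, 657^32≡311, 657^64≡935, 657^128≡942 (mod 1019).
657^255 = 657^(128+64+32+16+8+4+2+1) ≡ 206 (mod 1019).
Check: 206² = 42436 ≡ 657 (mod 1019). The two roots are 206 and 813.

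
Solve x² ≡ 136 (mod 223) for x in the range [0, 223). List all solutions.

Since 223 ≡ 3 (mod 4), a square root of 136 is 136^((223+1)/4) = 136^56 mod 223.
Repeated squaring: 136^2≡210, 136^4≡169, 136^8≡17, 136^16≡66, 136^32≡119 (mod 223).
136^56 = 136^(32+16+8) ≡ 164 (mod 223).
Check: 164² = 26896 ≡ 136 (mod 223). The two roots are 59 and 164.

59, 164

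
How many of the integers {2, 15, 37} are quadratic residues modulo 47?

2

(2/47) = +1 → QR.
(15/47) = -1 → non-residue.
(37/47) = +1 → QR.
Total quadratic residues among the 3: 2.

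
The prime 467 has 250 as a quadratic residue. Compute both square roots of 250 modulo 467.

209, 258

Since 467 ≡ 3 (mod 4), a square root of 250 is 250^((467+1)/4) = 250^117 mod 467.
Repeated squaring: 250^2≡389, 250^4≡13, 250^8≡169, 250^16≡74, 250^32≡339, 250^64≡39 (mod 467).
250^117 = 250^(64+32+16+4+1) ≡ 209 (mod 467).
Check: 209² = 43681 ≡ 250 (mod 467). The two roots are 209 and 258.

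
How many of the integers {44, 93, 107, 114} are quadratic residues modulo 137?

3

(44/137) = +1 → QR.
(93/137) = +1 → QR.
(107/137) = +1 → QR.
(114/137) = -1 → non-residue.
Total quadratic residues among the 4: 3.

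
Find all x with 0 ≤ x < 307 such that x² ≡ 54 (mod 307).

Since 307 ≡ 3 (mod 4), a square root of 54 is 54^((307+1)/4) = 54^77 mod 307.
Repeated squaring: 54^2≡153, 54^4≡77, 54^8≡96, 54^16≡6, 54^32≡36, 54^64≡68 (mod 307).
54^77 = 54^(64+8+4+1) ≡ 19 (mod 307).
Check: 19² = 361 ≡ 54 (mod 307). The two roots are 19 and 288.

19, 288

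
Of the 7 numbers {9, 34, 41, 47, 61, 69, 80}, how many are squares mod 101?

3

(9/101) = +1 → QR.
(34/101) = -1 → non-residue.
(41/101) = -1 → non-residue.
(47/101) = +1 → QR.
(61/101) = -1 → non-residue.
(69/101) = -1 → non-residue.
(80/101) = +1 → QR.
Total quadratic residues among the 7: 3.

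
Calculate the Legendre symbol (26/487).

Pull out 2: since 487 ≡ 7 (mod 8), (2/487) = +1.
Reciprocity: 13 ≡ 1 and 487 ≡ 3 (mod 4), so (13/487) = +(487/13).
Reduce top mod 13: now compute (6/13).
Pull out 2: since 13 ≡ 5 (mod 8), (2/13) = -1.
Reciprocity: 3 ≡ 3 and 13 ≡ 1 (mod 4), so (3/13) = +(13/3).
Reduce top mod 3: now compute (1/3).
Reached (1/3) = 1. Collecting the sign flips along the way, the symbol is -1.

-1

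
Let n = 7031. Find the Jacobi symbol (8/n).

Pull out 2^3: since 7031 ≡ 7 (mod 8), (2/7031) = +1, so (2/7031)^3 = +1.
Reached (1/7031) = 1. Collecting the sign flips along the way, the symbol is +1.

1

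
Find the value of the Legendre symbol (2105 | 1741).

First reduce: 2105 ≡ 364 (mod 1741).
Pull out 2^2: since 1741 ≡ 5 (mod 8), (2/1741) = -1, so (2/1741)^2 = +1.
Reciprocity: 91 ≡ 3 and 1741 ≡ 1 (mod 4), so (91/1741) = +(1741/91).
Reduce top mod 91: now compute (12/91).
Pull out 2^2: since 91 ≡ 3 (mod 8), (2/91) = -1, so (2/91)^2 = +1.
Reciprocity: 3 ≡ 3 and 91 ≡ 3 (mod 4), so (3/91) = −(91/3).
Reduce top mod 3: now compute (1/3).
Reached (1/3) = 1. Collecting the sign flips along the way, the symbol is -1.

-1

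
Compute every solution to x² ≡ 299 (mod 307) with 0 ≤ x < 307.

91, 216

Since 307 ≡ 3 (mod 4), a square root of 299 is 299^((307+1)/4) = 299^77 mod 307.
Repeated squaring: 299^2≡64, 299^4≡105, 299^8≡280, 299^16≡115, 299^32≡24, 299^64≡269 (mod 307).
299^77 = 299^(64+8+4+1) ≡ 216 (mod 307).
Check: 216² = 46656 ≡ 299 (mod 307). The two roots are 91 and 216.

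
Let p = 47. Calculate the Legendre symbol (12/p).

Euler's criterion: (12/47) ≡ 12^23 (mod 47).
12^2 ≡ 3 (mod 47)
12^4 ≡ 9 (mod 47)
12^8 ≡ 34 (mod 47)
12^16 ≡ 28 (mod 47)
12^23 = 12^(16+4+2+1) ≡ 1 (mod 47).
Result is 1, so (12/47) = 1.

1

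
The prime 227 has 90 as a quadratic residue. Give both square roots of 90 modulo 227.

35, 192

Since 227 ≡ 3 (mod 4), a square root of 90 is 90^((227+1)/4) = 90^57 mod 227.
Repeated squaring: 90^2≡155, 90^4≡190, 90^8≡7, 90^16≡49, 90^32≡131 (mod 227).
90^57 = 90^(32+16+8+1) ≡ 192 (mod 227).
Check: 192² = 36864 ≡ 90 (mod 227). The two roots are 35 and 192.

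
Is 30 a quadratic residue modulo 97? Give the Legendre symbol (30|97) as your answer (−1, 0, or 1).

Euler's criterion: (30/97) ≡ 30^48 (mod 97).
30^2 ≡ 27 (mod 97)
30^4 ≡ 50 (mod 97)
30^8 ≡ 75 (mod 97)
30^16 ≡ 96 (mod 97)
30^32 ≡ 1 (mod 97)
30^48 = 30^(32+16) ≡ 96 (mod 97).
Result is 96 ≡ −1, so (30/97) = −1.

-1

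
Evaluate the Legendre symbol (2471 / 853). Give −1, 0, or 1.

1

First reduce: 2471 ≡ 765 (mod 853).
Reciprocity: 765 ≡ 1 and 853 ≡ 1 (mod 4), so (765/853) = +(853/765).
Reduce top mod 765: now compute (88/765).
Pull out 2^3: since 765 ≡ 5 (mod 8), (2/765) = -1, so (2/765)^3 = -1.
Reciprocity: 11 ≡ 3 and 765 ≡ 1 (mod 4), so (11/765) = +(765/11).
Reduce top mod 11: now compute (6/11).
Pull out 2: since 11 ≡ 3 (mod 8), (2/11) = -1.
Reciprocity: 3 ≡ 3 and 11 ≡ 3 (mod 4), so (3/11) = −(11/3).
Reduce top mod 3: now compute (2/3).
Pull out 2: since 3 ≡ 3 (mod 8), (2/3) = -1.
Reached (1/3) = 1. Collecting the sign flips along the way, the symbol is +1.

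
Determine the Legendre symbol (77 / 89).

Reciprocity: 77 ≡ 1 and 89 ≡ 1 (mod 4), so (77/89) = +(89/77).
Reduce top mod 77: now compute (12/77).
Pull out 2^2: since 77 ≡ 5 (mod 8), (2/77) = -1, so (2/77)^2 = +1.
Reciprocity: 3 ≡ 3 and 77 ≡ 1 (mod 4), so (3/77) = +(77/3).
Reduce top mod 3: now compute (2/3).
Pull out 2: since 3 ≡ 3 (mod 8), (2/3) = -1.
Reached (1/3) = 1. Collecting the sign flips along the way, the symbol is -1.

-1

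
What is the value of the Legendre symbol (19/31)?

Reciprocity: 19 ≡ 3 and 31 ≡ 3 (mod 4), so (19/31) = −(31/19).
Reduce top mod 19: now compute (12/19).
Pull out 2^2: since 19 ≡ 3 (mod 8), (2/19) = -1, so (2/19)^2 = +1.
Reciprocity: 3 ≡ 3 and 19 ≡ 3 (mod 4), so (3/19) = −(19/3).
Reduce top mod 3: now compute (1/3).
Reached (1/3) = 1. Collecting the sign flips along the way, the symbol is +1.

1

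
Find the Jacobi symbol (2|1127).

Pull out 2: since 1127 ≡ 7 (mod 8), (2/1127) = +1.
Reached (1/1127) = 1. Collecting the sign flips along the way, the symbol is +1.

1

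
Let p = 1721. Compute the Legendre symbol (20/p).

Pull out 2^2: since 1721 ≡ 1 (mod 8), (2/1721) = +1, so (2/1721)^2 = +1.
Reciprocity: 5 ≡ 1 and 1721 ≡ 1 (mod 4), so (5/1721) = +(1721/5).
Reduce top mod 5: now compute (1/5).
Reached (1/5) = 1. Collecting the sign flips along the way, the symbol is +1.

1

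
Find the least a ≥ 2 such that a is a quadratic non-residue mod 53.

2

(2/53) = −1, so 2 is the smallest positive non-residue mod 53.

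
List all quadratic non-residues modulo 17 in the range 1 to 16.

3 5 6 7 10 11 12 14

Square k = 1,…,8 (k and 17−k give the same square):
1²=1, 2²=4, 3²=9, 4²=16, 5²≡8, 6²≡2, 7²≡15, 8²≡13 (mod 17).
The residues are {1, 2, 4, 8, 9, 13, 15, 16}; the non-residues are the remaining 8 nonzero classes.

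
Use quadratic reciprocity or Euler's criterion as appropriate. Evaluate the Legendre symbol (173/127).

Euler's criterion: (173/127) ≡ 46^63 (mod 127).
46^2 ≡ 84 (mod 127)
46^4 ≡ 71 (mod 127)
46^8 ≡ 88 (mod 127)
46^16 ≡ 124 (mod 127)
46^32 ≡ 9 (mod 127)
46^63 = 46^(32+16+8+4+2+1) ≡ 126 (mod 127).
Result is 126 ≡ −1, so (173/127) = −1.

-1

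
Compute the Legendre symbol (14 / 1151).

1

Pull out 2: since 1151 ≡ 7 (mod 8), (2/1151) = +1.
Reciprocity: 7 ≡ 3 and 1151 ≡ 3 (mod 4), so (7/1151) = −(1151/7).
Reduce top mod 7: now compute (3/7).
Reciprocity: 3 ≡ 3 and 7 ≡ 3 (mod 4), so (3/7) = −(7/3).
Reduce top mod 3: now compute (1/3).
Reached (1/3) = 1. Collecting the sign flips along the way, the symbol is +1.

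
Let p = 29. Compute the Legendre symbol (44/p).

-1

First reduce: 44 ≡ 15 (mod 29).
Reciprocity: 15 ≡ 3 and 29 ≡ 1 (mod 4), so (15/29) = +(29/15).
Reduce top mod 15: now compute (14/15).
Pull out 2: since 15 ≡ 7 (mod 8), (2/15) = +1.
Reciprocity: 7 ≡ 3 and 15 ≡ 3 (mod 4), so (7/15) = −(15/7).
Reduce top mod 7: now compute (1/7).
Reached (1/7) = 1. Collecting the sign flips along the way, the symbol is -1.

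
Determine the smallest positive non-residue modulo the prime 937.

5

(2/937) = +1, so 2 is a residue.
(3/937) = +1, so 3 is a residue.
(4/937) = +1, so 4 is a residue.
(5/937) = −1, so 5 is the smallest positive non-residue mod 937.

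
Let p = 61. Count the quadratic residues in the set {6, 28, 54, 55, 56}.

(6/61) = -1 → non-residue.
(28/61) = -1 → non-residue.
(54/61) = -1 → non-residue.
(55/61) = -1 → non-residue.
(56/61) = +1 → QR.
Total quadratic residues among the 5: 1.

1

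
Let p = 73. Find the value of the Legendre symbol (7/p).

Reciprocity: 7 ≡ 3 and 73 ≡ 1 (mod 4), so (7/73) = +(73/7).
Reduce top mod 7: now compute (3/7).
Reciprocity: 3 ≡ 3 and 7 ≡ 3 (mod 4), so (3/7) = −(7/3).
Reduce top mod 3: now compute (1/3).
Reached (1/3) = 1. Collecting the sign flips along the way, the symbol is -1.

-1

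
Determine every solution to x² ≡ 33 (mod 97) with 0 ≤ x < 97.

97 ≡ 1 (mod 4), so we find a root by search.
Trying successive values, 18² = 324 ≡ 33 (mod 97). The other root is 97 − 18 = 79.

18, 79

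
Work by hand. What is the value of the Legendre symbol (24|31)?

-1

Euler's criterion: (24/31) ≡ 24^15 (mod 31).
24^2 ≡ 18 (mod 31)
24^4 ≡ 14 (mod 31)
24^8 ≡ 10 (mod 31)
24^15 = 24^(8+4+2+1) ≡ 30 (mod 31).
Result is 30 ≡ −1, so (24/31) = −1.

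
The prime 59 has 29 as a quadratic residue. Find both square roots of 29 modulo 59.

18, 41

Since 59 ≡ 3 (mod 4), a square root of 29 is 29^((59+1)/4) = 29^15 mod 59.
Repeated squaring: 29^2≡15, 29^4≡48, 29^8≡3 (mod 59).
29^15 = 29^(8+4+2+1) ≡ 41 (mod 59).
Check: 41² = 1681 ≡ 29 (mod 59). The two roots are 18 and 41.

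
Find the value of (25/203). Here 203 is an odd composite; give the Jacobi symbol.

Reciprocity: 25 ≡ 1 and 203 ≡ 3 (mod 4), so (25/203) = +(203/25).
Reduce top mod 25: now compute (3/25).
Reciprocity: 3 ≡ 3 and 25 ≡ 1 (mod 4), so (3/25) = +(25/3).
Reduce top mod 3: now compute (1/3).
Reached (1/3) = 1. Collecting the sign flips along the way, the symbol is +1.

1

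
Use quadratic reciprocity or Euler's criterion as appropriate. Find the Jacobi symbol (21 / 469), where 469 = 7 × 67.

0

Reciprocity: 21 ≡ 1 and 469 ≡ 1 (mod 4), so (21/469) = +(469/21).
Reduce top mod 21: now compute (7/21).
Reciprocity: 7 ≡ 3 and 21 ≡ 1 (mod 4), so (7/21) = +(21/7).
Reduce top mod 7: now compute (0/7).
Top reduces to 0: gcd > 1, so the symbol is 0.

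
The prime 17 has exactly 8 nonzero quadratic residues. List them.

Square k = 1,…,8 (k and 17−k give the same square):
1²=1, 2²=4, 3²=9, 4²=16, 5²≡8, 6²≡2, 7²≡15, 8²≡13 (mod 17).
So the quadratic residues mod 17 are {1, 2, 4, 8, 9, 13, 15, 16}.

1,2,4,8,9,13,15,16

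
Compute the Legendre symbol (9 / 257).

1

Reciprocity: 9 ≡ 1 and 257 ≡ 1 (mod 4), so (9/257) = +(257/9).
Reduce top mod 9: now compute (5/9).
Reciprocity: 5 ≡ 1 and 9 ≡ 1 (mod 4), so (5/9) = +(9/5).
Reduce top mod 5: now compute (4/5).
Pull out 2^2: since 5 ≡ 5 (mod 8), (2/5) = -1, so (2/5)^2 = +1.
Reached (1/5) = 1. Collecting the sign flips along the way, the symbol is +1.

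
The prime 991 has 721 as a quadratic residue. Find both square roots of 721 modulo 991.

Since 991 ≡ 3 (mod 4), a square root of 721 is 721^((991+1)/4) = 721^248 mod 991.
Repeated squaring: 721^2≡557, 721^4≡66, 721^8≡392, 721^16≡59, 721^32≡508, 721^64≡404, 721^128≡692 (mod 991).
721^248 = 721^(128+64+32+16+8) ≡ 898 (mod 991).
Check: 898² = 806404 ≡ 721 (mod 991). The two roots are 93 and 898.

93, 898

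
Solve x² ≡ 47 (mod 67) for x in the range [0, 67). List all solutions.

28, 39

Since 67 ≡ 3 (mod 4), a square root of 47 is 47^((67+1)/4) = 47^17 mod 67.
Repeated squaring: 47^2≡65, 47^4≡4, 47^8≡16, 47^16≡55 (mod 67).
47^17 = 47^(16+1) ≡ 39 (mod 67).
Check: 39² = 1521 ≡ 47 (mod 67). The two roots are 28 and 39.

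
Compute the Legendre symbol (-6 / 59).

1

First reduce: -6 ≡ 53 (mod 59).
Reciprocity: 53 ≡ 1 and 59 ≡ 3 (mod 4), so (53/59) = +(59/53).
Reduce top mod 53: now compute (6/53).
Pull out 2: since 53 ≡ 5 (mod 8), (2/53) = -1.
Reciprocity: 3 ≡ 3 and 53 ≡ 1 (mod 4), so (3/53) = +(53/3).
Reduce top mod 3: now compute (2/3).
Pull out 2: since 3 ≡ 3 (mod 8), (2/3) = -1.
Reached (1/3) = 1. Collecting the sign flips along the way, the symbol is +1.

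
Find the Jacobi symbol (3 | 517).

Reciprocity: 3 ≡ 3 and 517 ≡ 1 (mod 4), so (3/517) = +(517/3).
Reduce top mod 3: now compute (1/3).
Reached (1/3) = 1. Collecting the sign flips along the way, the symbol is +1.

1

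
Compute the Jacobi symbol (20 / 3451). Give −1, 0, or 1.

Pull out 2^2: since 3451 ≡ 3 (mod 8), (2/3451) = -1, so (2/3451)^2 = +1.
Reciprocity: 5 ≡ 1 and 3451 ≡ 3 (mod 4), so (5/3451) = +(3451/5).
Reduce top mod 5: now compute (1/5).
Reached (1/5) = 1. Collecting the sign flips along the way, the symbol is +1.

1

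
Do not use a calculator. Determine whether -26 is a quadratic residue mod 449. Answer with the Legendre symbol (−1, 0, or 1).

First reduce: -26 ≡ 423 (mod 449).
Reciprocity: 423 ≡ 3 and 449 ≡ 1 (mod 4), so (423/449) = +(449/423).
Reduce top mod 423: now compute (26/423).
Pull out 2: since 423 ≡ 7 (mod 8), (2/423) = +1.
Reciprocity: 13 ≡ 1 and 423 ≡ 3 (mod 4), so (13/423) = +(423/13).
Reduce top mod 13: now compute (7/13).
Reciprocity: 7 ≡ 3 and 13 ≡ 1 (mod 4), so (7/13) = +(13/7).
Reduce top mod 7: now compute (6/7).
Pull out 2: since 7 ≡ 7 (mod 8), (2/7) = +1.
Reciprocity: 3 ≡ 3 and 7 ≡ 3 (mod 4), so (3/7) = −(7/3).
Reduce top mod 3: now compute (1/3).
Reached (1/3) = 1. Collecting the sign flips along the way, the symbol is -1.

-1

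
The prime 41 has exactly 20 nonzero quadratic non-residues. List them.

Square k = 1,…,20 (k and 41−k give the same square):
1²=1, 2²=4, 3²=9, 4²=16, 5²=25, 6²=36, 7²≡8, 8²≡23, 9²≡40, 10²≡18, 11²≡39, 12²≡21, 13²≡5, 14²≡32, 15²≡20, 16²≡10, 17²≡2, 18²≡37, 19²≡33, 20²≡31 (mod 41).
The residues are {1, 2, 4, 5, 8, 9, 10, 16, 18, 20, 21, 23, 25, 31, 32, 33, 36, 37, 39, 40}; the non-residues are the remaining 20 nonzero classes.

3 6 7 11 12 13 14 15 17 19 22 24 26 27 28 29 30 34 35 38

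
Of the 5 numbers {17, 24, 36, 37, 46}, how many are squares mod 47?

4

(17/47) = +1 → QR.
(24/47) = +1 → QR.
(36/47) = +1 → QR.
(37/47) = +1 → QR.
(46/47) = -1 → non-residue.
Total quadratic residues among the 5: 4.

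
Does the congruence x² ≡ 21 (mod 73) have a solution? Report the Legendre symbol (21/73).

-1

Reciprocity: 21 ≡ 1 and 73 ≡ 1 (mod 4), so (21/73) = +(73/21).
Reduce top mod 21: now compute (10/21).
Pull out 2: since 21 ≡ 5 (mod 8), (2/21) = -1.
Reciprocity: 5 ≡ 1 and 21 ≡ 1 (mod 4), so (5/21) = +(21/5).
Reduce top mod 5: now compute (1/5).
Reached (1/5) = 1. Collecting the sign flips along the way, the symbol is -1.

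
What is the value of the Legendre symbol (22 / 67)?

1

Euler's criterion: (22/67) ≡ 22^33 (mod 67).
22^2 ≡ 15 (mod 67)
22^4 ≡ 24 (mod 67)
22^8 ≡ 40 (mod 67)
22^16 ≡ 59 (mod 67)
22^32 ≡ 64 (mod 67)
22^33 = 22^(32+1) ≡ 1 (mod 67).
Result is 1, so (22/67) = 1.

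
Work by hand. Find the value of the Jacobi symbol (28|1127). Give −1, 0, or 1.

Pull out 2^2: since 1127 ≡ 7 (mod 8), (2/1127) = +1, so (2/1127)^2 = +1.
Reciprocity: 7 ≡ 3 and 1127 ≡ 3 (mod 4), so (7/1127) = −(1127/7).
Reduce top mod 7: now compute (0/7).
Top reduces to 0: gcd > 1, so the symbol is 0.

0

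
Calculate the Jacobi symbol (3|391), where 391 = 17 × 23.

-1

Reciprocity: 3 ≡ 3 and 391 ≡ 3 (mod 4), so (3/391) = −(391/3).
Reduce top mod 3: now compute (1/3).
Reached (1/3) = 1. Collecting the sign flips along the way, the symbol is -1.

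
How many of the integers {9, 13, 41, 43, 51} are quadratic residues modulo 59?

3

(9/59) = +1 → QR.
(13/59) = -1 → non-residue.
(41/59) = +1 → QR.
(43/59) = -1 → non-residue.
(51/59) = +1 → QR.
Total quadratic residues among the 5: 3.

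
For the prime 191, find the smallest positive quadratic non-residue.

(2/191) = +1, so 2 is a residue.
(3/191) = +1, so 3 is a residue.
(4/191) = +1, so 4 is a residue.
(5/191) = +1, so 5 is a residue.
(6/191) = +1, so 6 is a residue.
(7/191) = −1, so 7 is the smallest positive non-residue mod 191.

7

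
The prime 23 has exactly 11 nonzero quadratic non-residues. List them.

5,7,10,11,14,15,17,19,20,21,22

Square k = 1,…,11 (k and 23−k give the same square):
1²=1, 2²=4, 3²=9, 4²=16, 5²≡2, 6²≡13, 7²≡3, 8²≡18, 9²≡12, 10²≡8, 11²≡6 (mod 23).
The residues are {1, 2, 3, 4, 6, 8, 9, 12, 13, 16, 18}; the non-residues are the remaining 11 nonzero classes.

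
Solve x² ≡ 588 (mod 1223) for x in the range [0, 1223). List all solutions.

401, 822

Since 1223 ≡ 3 (mod 4), a square root of 588 is 588^((1223+1)/4) = 588^306 mod 1223.
Repeated squaring: 588^2≡858, 588^4≡1141, 588^8≡609, 588^16≡312, 588^32≡727, 588^64≡193, 588^128≡559, 588^256≡616 (mod 1223).
588^306 = 588^(256+32+16+2) ≡ 401 (mod 1223).
Check: 401² = 160801 ≡ 588 (mod 1223). The two roots are 401 and 822.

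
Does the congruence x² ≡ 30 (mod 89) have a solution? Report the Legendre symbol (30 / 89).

Euler's criterion: (30/89) ≡ 30^44 (mod 89).
30^2 ≡ 10 (mod 89)
30^4 ≡ 11 (mod 89)
30^8 ≡ 32 (mod 89)
30^16 ≡ 45 (mod 89)
30^32 ≡ 67 (mod 89)
30^44 = 30^(32+8+4) ≡ 88 (mod 89).
Result is 88 ≡ −1, so (30/89) = −1.

-1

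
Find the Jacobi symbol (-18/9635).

1

First reduce: -18 ≡ 9617 (mod 9635).
Reciprocity: 9617 ≡ 1 and 9635 ≡ 3 (mod 4), so (9617/9635) = +(9635/9617).
Reduce top mod 9617: now compute (18/9617).
Pull out 2: since 9617 ≡ 1 (mod 8), (2/9617) = +1.
Reciprocity: 9 ≡ 1 and 9617 ≡ 1 (mod 4), so (9/9617) = +(9617/9).
Reduce top mod 9: now compute (5/9).
Reciprocity: 5 ≡ 1 and 9 ≡ 1 (mod 4), so (5/9) = +(9/5).
Reduce top mod 5: now compute (4/5).
Pull out 2^2: since 5 ≡ 5 (mod 8), (2/5) = -1, so (2/5)^2 = +1.
Reached (1/5) = 1. Collecting the sign flips along the way, the symbol is +1.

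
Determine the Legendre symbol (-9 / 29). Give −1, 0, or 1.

Euler's criterion: (-9/29) ≡ 20^14 (mod 29).
20^2 ≡ 23 (mod 29)
20^4 ≡ 7 (mod 29)
20^8 ≡ 20 (mod 29)
20^14 = 20^(8+4+2) ≡ 1 (mod 29).
Result is 1, so (-9/29) = 1.

1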